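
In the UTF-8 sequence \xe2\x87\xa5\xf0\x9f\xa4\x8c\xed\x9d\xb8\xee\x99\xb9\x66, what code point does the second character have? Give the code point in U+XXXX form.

Offset 0: leading byte 0xE2 = 11100010 → 3-byte char #1 = E2 87 A5.
Offset 3: leading byte 0xF0 = 11110000 → 4-byte char #2 = F0 9F A4 8C.
Leading byte 0xF0 = 11110000 matches 11110xxx → 4-byte sequence.
Byte 1: 0xF0 = 11110000, payload 000 (3 bits).
Byte 2: 0x9F = 10011111 (10xxxxxx ✓), payload 011111.
Byte 3: 0xA4 = 10100100 (10xxxxxx ✓), payload 100100.
Byte 4: 0x8C = 10001100 (10xxxxxx ✓), payload 001100.
Concatenate: 000011111100100001100 = 0x1F90C (21 bits → U+1F90C).

U+1F90C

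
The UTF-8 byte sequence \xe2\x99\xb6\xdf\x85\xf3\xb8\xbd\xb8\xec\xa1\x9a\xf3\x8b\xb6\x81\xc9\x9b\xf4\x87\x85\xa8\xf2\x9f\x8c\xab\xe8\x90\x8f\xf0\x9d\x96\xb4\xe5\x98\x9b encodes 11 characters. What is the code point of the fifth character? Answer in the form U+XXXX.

Offset 0: leading byte 0xE2 = 11100010 → 3-byte char #1 = E2 99 B6.
Offset 3: leading byte 0xDF = 11011111 → 2-byte char #2 = DF 85.
Offset 5: leading byte 0xF3 = 11110011 → 4-byte char #3 = F3 B8 BD B8.
Offset 9: leading byte 0xEC = 11101100 → 3-byte char #4 = EC A1 9A.
Offset 12: leading byte 0xF3 = 11110011 → 4-byte char #5 = F3 8B B6 81.
Leading byte 0xF3 = 11110011 matches 11110xxx → 4-byte sequence.
Byte 1: 0xF3 = 11110011, payload 011 (3 bits).
Byte 2: 0x8B = 10001011 (10xxxxxx ✓), payload 001011.
Byte 3: 0xB6 = 10110110 (10xxxxxx ✓), payload 110110.
Byte 4: 0x81 = 10000001 (10xxxxxx ✓), payload 000001.
Concatenate: 011001011110110000001 = 0xCBD81 (21 bits → U+CBD81).

U+CBD81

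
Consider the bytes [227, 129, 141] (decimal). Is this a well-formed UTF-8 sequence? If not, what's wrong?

Leading byte 0xE3 = 11100011 → 3-byte form.
Continuation bytes 0x81=10000001, 0x8D=10001101 all match 10xxxxxx.
Decoded value 0x304D is ≥ 0x800 (shortest form) and not a surrogate.

valid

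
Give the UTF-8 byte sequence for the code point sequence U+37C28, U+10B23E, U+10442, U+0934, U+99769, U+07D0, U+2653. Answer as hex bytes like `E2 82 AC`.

U+37C28: 4-byte form → F0 B7 B0 A8.
U+10B23E: 4-byte form → F4 8B 88 BE.
U+10442: 4-byte form → F0 90 91 82.
U+0934: 3-byte form → E0 A4 B4.
U+99769: 4-byte form → F2 99 9D A9.
U+07D0: 2-byte form → DF 90.
U+2653: 3-byte form → E2 99 93.
Concatenated (24 bytes): F0 B7 B0 A8 F4 8B 88 BE F0 90 91 82 E0 A4 B4 F2 99 9D A9 DF 90 E2 99 93.

F0 B7 B0 A8 F4 8B 88 BE F0 90 91 82 E0 A4 B4 F2 99 9D A9 DF 90 E2 99 93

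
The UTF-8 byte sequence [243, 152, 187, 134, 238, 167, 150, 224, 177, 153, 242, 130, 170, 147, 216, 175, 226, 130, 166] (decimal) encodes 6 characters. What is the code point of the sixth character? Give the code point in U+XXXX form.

U+20A6

Offset 0: leading byte 0xF3 = 11110011 → 4-byte char #1 = F3 98 BB 86.
Offset 4: leading byte 0xEE = 11101110 → 3-byte char #2 = EE A7 96.
Offset 7: leading byte 0xE0 = 11100000 → 3-byte char #3 = E0 B1 99.
Offset 10: leading byte 0xF2 = 11110010 → 4-byte char #4 = F2 82 AA 93.
Offset 14: leading byte 0xD8 = 11011000 → 2-byte char #5 = D8 AF.
Offset 16: leading byte 0xE2 = 11100010 → 3-byte char #6 = E2 82 A6.
Leading byte 0xE2 = 11100010 matches 1110xxxx → 3-byte sequence.
Byte 1: 0xE2 = 11100010, payload 0010 (4 bits).
Byte 2: 0x82 = 10000010 (10xxxxxx ✓), payload 000010.
Byte 3: 0xA6 = 10100110 (10xxxxxx ✓), payload 100110.
Concatenate: 0010000010100110 = 0x20A6 (16 bits → U+20A6).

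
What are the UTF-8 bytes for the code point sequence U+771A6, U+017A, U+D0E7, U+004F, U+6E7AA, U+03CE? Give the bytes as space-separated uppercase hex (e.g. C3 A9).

F1 B7 86 A6 C5 BA ED 83 A7 4F F1 AE 9E AA CF 8E

U+771A6: 4-byte form → F1 B7 86 A6.
U+017A: 2-byte form → C5 BA.
U+D0E7: 3-byte form → ED 83 A7.
U+004F: 1-byte form → 4F.
U+6E7AA: 4-byte form → F1 AE 9E AA.
U+03CE: 2-byte form → CF 8E.
Concatenated (16 bytes): F1 B7 86 A6 C5 BA ED 83 A7 4F F1 AE 9E AA CF 8E.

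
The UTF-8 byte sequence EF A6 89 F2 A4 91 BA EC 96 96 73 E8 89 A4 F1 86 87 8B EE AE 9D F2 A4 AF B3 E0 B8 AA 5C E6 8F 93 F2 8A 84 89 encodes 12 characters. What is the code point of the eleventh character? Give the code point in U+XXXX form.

U+63D3

Offset 0: leading byte 0xEF = 11101111 → 3-byte char #1 = EF A6 89.
Offset 3: leading byte 0xF2 = 11110010 → 4-byte char #2 = F2 A4 91 BA.
Offset 7: leading byte 0xEC = 11101100 → 3-byte char #3 = EC 96 96.
Offset 10: leading byte 0x73 = 01110011 → 1-byte char #4 = 73.
Offset 11: leading byte 0xE8 = 11101000 → 3-byte char #5 = E8 89 A4.
Offset 14: leading byte 0xF1 = 11110001 → 4-byte char #6 = F1 86 87 8B.
Offset 18: leading byte 0xEE = 11101110 → 3-byte char #7 = EE AE 9D.
Offset 21: leading byte 0xF2 = 11110010 → 4-byte char #8 = F2 A4 AF B3.
Offset 25: leading byte 0xE0 = 11100000 → 3-byte char #9 = E0 B8 AA.
Offset 28: leading byte 0x5C = 01011100 → 1-byte char #10 = 5C.
Offset 29: leading byte 0xE6 = 11100110 → 3-byte char #11 = E6 8F 93.
Leading byte 0xE6 = 11100110 matches 1110xxxx → 3-byte sequence.
Byte 1: 0xE6 = 11100110, payload 0110 (4 bits).
Byte 2: 0x8F = 10001111 (10xxxxxx ✓), payload 001111.
Byte 3: 0x93 = 10010011 (10xxxxxx ✓), payload 010011.
Concatenate: 0110001111010011 = 0x63D3 (16 bits → U+63D3).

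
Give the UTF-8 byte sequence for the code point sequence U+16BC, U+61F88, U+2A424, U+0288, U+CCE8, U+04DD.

E1 9A BC F1 A1 BE 88 F0 AA 90 A4 CA 88 EC B3 A8 D3 9D

U+16BC: 3-byte form → E1 9A BC.
U+61F88: 4-byte form → F1 A1 BE 88.
U+2A424: 4-byte form → F0 AA 90 A4.
U+0288: 2-byte form → CA 88.
U+CCE8: 3-byte form → EC B3 A8.
U+04DD: 2-byte form → D3 9D.
Concatenated (18 bytes): E1 9A BC F1 A1 BE 88 F0 AA 90 A4 CA 88 EC B3 A8 D3 9D.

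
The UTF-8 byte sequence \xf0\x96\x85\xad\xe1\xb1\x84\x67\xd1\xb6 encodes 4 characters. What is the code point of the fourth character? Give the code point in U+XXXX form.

U+0476

Offset 0: leading byte 0xF0 = 11110000 → 4-byte char #1 = F0 96 85 AD.
Offset 4: leading byte 0xE1 = 11100001 → 3-byte char #2 = E1 B1 84.
Offset 7: leading byte 0x67 = 01100111 → 1-byte char #3 = 67.
Offset 8: leading byte 0xD1 = 11010001 → 2-byte char #4 = D1 B6.
Leading byte 0xD1 = 11010001 matches 110xxxxx → 2-byte sequence.
Byte 1: 0xD1 = 11010001, payload 10001 (5 bits).
Byte 2: 0xB6 = 10110110 (10xxxxxx ✓), payload 110110.
Concatenate: 10001110110 = 0x476 (11 bits → U+0476).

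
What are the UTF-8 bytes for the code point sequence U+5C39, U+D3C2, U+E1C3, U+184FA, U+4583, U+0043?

E5 B0 B9 ED 8F 82 EE 87 83 F0 98 93 BA E4 96 83 43

U+5C39: 3-byte form → E5 B0 B9.
U+D3C2: 3-byte form → ED 8F 82.
U+E1C3: 3-byte form → EE 87 83.
U+184FA: 4-byte form → F0 98 93 BA.
U+4583: 3-byte form → E4 96 83.
U+0043: 1-byte form → 43.
Concatenated (17 bytes): E5 B0 B9 ED 8F 82 EE 87 83 F0 98 93 BA E4 96 83 43.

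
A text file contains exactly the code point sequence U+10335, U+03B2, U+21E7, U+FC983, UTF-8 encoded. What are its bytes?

U+10335: 4-byte form → F0 90 8C B5.
U+03B2: 2-byte form → CE B2.
U+21E7: 3-byte form → E2 87 A7.
U+FC983: 4-byte form → F3 BC A6 83.
Concatenated (13 bytes): F0 90 8C B5 CE B2 E2 87 A7 F3 BC A6 83.

F0 90 8C B5 CE B2 E2 87 A7 F3 BC A6 83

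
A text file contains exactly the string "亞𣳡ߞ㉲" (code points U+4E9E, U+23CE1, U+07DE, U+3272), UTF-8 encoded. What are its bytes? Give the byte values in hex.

U+4E9E: 3-byte form → E4 BA 9E.
U+23CE1: 4-byte form → F0 A3 B3 A1.
U+07DE: 2-byte form → DF 9E.
U+3272: 3-byte form → E3 89 B2.
Concatenated (12 bytes): E4 BA 9E F0 A3 B3 A1 DF 9E E3 89 B2.

E4 BA 9E F0 A3 B3 A1 DF 9E E3 89 B2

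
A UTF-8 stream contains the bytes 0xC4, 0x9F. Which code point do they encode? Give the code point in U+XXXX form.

Leading byte 0xC4 = 11000100 matches 110xxxxx → 2-byte sequence.
Byte 1: 0xC4 = 11000100, payload 00100 (5 bits).
Byte 2: 0x9F = 10011111 (10xxxxxx ✓), payload 011111.
Concatenate: 00100011111 = 0x11F (11 bits → U+011F).

U+011F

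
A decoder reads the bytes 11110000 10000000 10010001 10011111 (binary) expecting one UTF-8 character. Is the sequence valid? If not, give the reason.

Leading byte 0xF0 = 11110000 → 4-byte form.
Continuation bytes all match 10xxxxxx. Payload decodes to 0x45F.
But 0x45F < 0x10000, the minimum for a 4-byte sequence — this is an overlong encoding.

invalid (overlong encoding)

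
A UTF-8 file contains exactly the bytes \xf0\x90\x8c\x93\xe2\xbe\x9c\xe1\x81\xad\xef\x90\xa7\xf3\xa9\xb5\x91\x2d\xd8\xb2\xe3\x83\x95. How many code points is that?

8

Byte at offset 0: 0xF0 = 11110000 → 4-byte char (#1). Advance 4.
Byte at offset 4: 0xE2 = 11100010 → 3-byte char (#2). Advance 3.
Byte at offset 7: 0xE1 = 11100001 → 3-byte char (#3). Advance 3.
Byte at offset 10: 0xEF = 11101111 → 3-byte char (#4). Advance 3.
Byte at offset 13: 0xF3 = 11110011 → 4-byte char (#5). Advance 4.
Byte at offset 17: 0x2D = 00101101 → 1-byte char (#6). Advance 1.
Byte at offset 18: 0xD8 = 11011000 → 2-byte char (#7). Advance 2.
Byte at offset 20: 0xE3 = 11100011 → 3-byte char (#8). Advance 3.
Reached end at offset 23 after 8 code points.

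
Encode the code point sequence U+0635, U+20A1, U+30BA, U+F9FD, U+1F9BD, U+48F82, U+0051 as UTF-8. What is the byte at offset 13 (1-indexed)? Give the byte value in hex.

1-indexed offset 13 is 0-indexed offset 12.
U+0635 → 2-byte form D8 B5 at offsets 0–1.
U+20A1 → 3-byte form E2 82 A1 at offsets 2–4.
U+30BA → 3-byte form E3 82 BA at offsets 5–7.
U+F9FD → 3-byte form EF A7 BD at offsets 8–10.
U+1F9BD → 4-byte form F0 9F A6 BD at offsets 11–14.
Offset 12 falls in char 5's range; it's byte 2 of F0 9F A6 BD = 0x9F.

0x9F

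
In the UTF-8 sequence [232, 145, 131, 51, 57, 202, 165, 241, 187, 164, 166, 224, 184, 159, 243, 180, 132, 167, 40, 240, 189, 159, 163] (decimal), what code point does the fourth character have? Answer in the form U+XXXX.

Offset 0: leading byte 0xE8 = 11101000 → 3-byte char #1 = E8 91 83.
Offset 3: leading byte 0x33 = 00110011 → 1-byte char #2 = 33.
Offset 4: leading byte 0x39 = 00111001 → 1-byte char #3 = 39.
Offset 5: leading byte 0xCA = 11001010 → 2-byte char #4 = CA A5.
Leading byte 0xCA = 11001010 matches 110xxxxx → 2-byte sequence.
Byte 1: 0xCA = 11001010, payload 01010 (5 bits).
Byte 2: 0xA5 = 10100101 (10xxxxxx ✓), payload 100101.
Concatenate: 01010100101 = 0x2A5 (11 bits → U+02A5).

U+02A5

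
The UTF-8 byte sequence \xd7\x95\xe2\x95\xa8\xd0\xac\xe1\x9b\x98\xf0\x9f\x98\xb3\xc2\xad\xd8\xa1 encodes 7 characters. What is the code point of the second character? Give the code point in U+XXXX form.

U+2568

Offset 0: leading byte 0xD7 = 11010111 → 2-byte char #1 = D7 95.
Offset 2: leading byte 0xE2 = 11100010 → 3-byte char #2 = E2 95 A8.
Leading byte 0xE2 = 11100010 matches 1110xxxx → 3-byte sequence.
Byte 1: 0xE2 = 11100010, payload 0010 (4 bits).
Byte 2: 0x95 = 10010101 (10xxxxxx ✓), payload 010101.
Byte 3: 0xA8 = 10101000 (10xxxxxx ✓), payload 101000.
Concatenate: 0010010101101000 = 0x2568 (16 bits → U+2568).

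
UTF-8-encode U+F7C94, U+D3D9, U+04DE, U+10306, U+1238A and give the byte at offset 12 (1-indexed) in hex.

1-indexed offset 12 is 0-indexed offset 11.
U+F7C94 → 4-byte form F3 B7 B2 94 at offsets 0–3.
U+D3D9 → 3-byte form ED 8F 99 at offsets 4–6.
U+04DE → 2-byte form D3 9E at offsets 7–8.
U+10306 → 4-byte form F0 90 8C 86 at offsets 9–12.
Offset 11 falls in char 4's range; it's byte 3 of F0 90 8C 86 = 0x8C.

0x8C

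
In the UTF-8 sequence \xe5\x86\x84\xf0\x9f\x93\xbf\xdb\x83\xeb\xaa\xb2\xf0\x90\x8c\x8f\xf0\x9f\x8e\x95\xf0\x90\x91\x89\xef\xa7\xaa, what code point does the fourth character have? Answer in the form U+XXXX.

U+BAB2

Offset 0: leading byte 0xE5 = 11100101 → 3-byte char #1 = E5 86 84.
Offset 3: leading byte 0xF0 = 11110000 → 4-byte char #2 = F0 9F 93 BF.
Offset 7: leading byte 0xDB = 11011011 → 2-byte char #3 = DB 83.
Offset 9: leading byte 0xEB = 11101011 → 3-byte char #4 = EB AA B2.
Leading byte 0xEB = 11101011 matches 1110xxxx → 3-byte sequence.
Byte 1: 0xEB = 11101011, payload 1011 (4 bits).
Byte 2: 0xAA = 10101010 (10xxxxxx ✓), payload 101010.
Byte 3: 0xB2 = 10110010 (10xxxxxx ✓), payload 110010.
Concatenate: 1011101010110010 = 0xBAB2 (16 bits → U+BAB2).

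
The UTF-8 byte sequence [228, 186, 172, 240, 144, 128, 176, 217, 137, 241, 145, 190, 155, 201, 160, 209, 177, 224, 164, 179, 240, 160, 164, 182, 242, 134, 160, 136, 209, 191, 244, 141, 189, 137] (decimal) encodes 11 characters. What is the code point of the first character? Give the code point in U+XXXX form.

U+4EAC

Offset 0: leading byte 0xE4 = 11100100 → 3-byte char #1 = E4 BA AC.
Leading byte 0xE4 = 11100100 matches 1110xxxx → 3-byte sequence.
Byte 1: 0xE4 = 11100100, payload 0100 (4 bits).
Byte 2: 0xBA = 10111010 (10xxxxxx ✓), payload 111010.
Byte 3: 0xAC = 10101100 (10xxxxxx ✓), payload 101100.
Concatenate: 0100111010101100 = 0x4EAC (16 bits → U+4EAC).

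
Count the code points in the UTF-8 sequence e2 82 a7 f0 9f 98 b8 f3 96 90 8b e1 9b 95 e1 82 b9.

Byte at offset 0: 0xE2 = 11100010 → 3-byte char (#1). Advance 3.
Byte at offset 3: 0xF0 = 11110000 → 4-byte char (#2). Advance 4.
Byte at offset 7: 0xF3 = 11110011 → 4-byte char (#3). Advance 4.
Byte at offset 11: 0xE1 = 11100001 → 3-byte char (#4). Advance 3.
Byte at offset 14: 0xE1 = 11100001 → 3-byte char (#5). Advance 3.
Reached end at offset 17 after 5 code points.

5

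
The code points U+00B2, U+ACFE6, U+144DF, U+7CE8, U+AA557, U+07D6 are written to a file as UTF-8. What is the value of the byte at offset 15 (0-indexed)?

U+00B2 → 2-byte form C2 B2 at offsets 0–1.
U+ACFE6 → 4-byte form F2 AC BF A6 at offsets 2–5.
U+144DF → 4-byte form F0 94 93 9F at offsets 6–9.
U+7CE8 → 3-byte form E7 B3 A8 at offsets 10–12.
U+AA557 → 4-byte form F2 AA 95 97 at offsets 13–16.
Offset 15 falls in char 5's range; it's byte 3 of F2 AA 95 97 = 0x95.

0x95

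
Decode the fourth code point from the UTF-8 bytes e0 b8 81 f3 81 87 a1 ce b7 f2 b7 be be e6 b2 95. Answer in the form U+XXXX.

U+B7FBE

Offset 0: leading byte 0xE0 = 11100000 → 3-byte char #1 = E0 B8 81.
Offset 3: leading byte 0xF3 = 11110011 → 4-byte char #2 = F3 81 87 A1.
Offset 7: leading byte 0xCE = 11001110 → 2-byte char #3 = CE B7.
Offset 9: leading byte 0xF2 = 11110010 → 4-byte char #4 = F2 B7 BE BE.
Leading byte 0xF2 = 11110010 matches 11110xxx → 4-byte sequence.
Byte 1: 0xF2 = 11110010, payload 010 (3 bits).
Byte 2: 0xB7 = 10110111 (10xxxxxx ✓), payload 110111.
Byte 3: 0xBE = 10111110 (10xxxxxx ✓), payload 111110.
Byte 4: 0xBE = 10111110 (10xxxxxx ✓), payload 111110.
Concatenate: 010110111111110111110 = 0xB7FBE (21 bits → U+B7FBE).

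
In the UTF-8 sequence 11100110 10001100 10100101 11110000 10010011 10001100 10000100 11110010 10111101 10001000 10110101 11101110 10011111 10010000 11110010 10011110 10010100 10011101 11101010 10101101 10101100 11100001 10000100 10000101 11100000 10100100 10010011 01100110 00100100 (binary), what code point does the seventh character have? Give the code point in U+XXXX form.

U+1105

Offset 0: leading byte 0xE6 = 11100110 → 3-byte char #1 = E6 8C A5.
Offset 3: leading byte 0xF0 = 11110000 → 4-byte char #2 = F0 93 8C 84.
Offset 7: leading byte 0xF2 = 11110010 → 4-byte char #3 = F2 BD 88 B5.
Offset 11: leading byte 0xEE = 11101110 → 3-byte char #4 = EE 9F 90.
Offset 14: leading byte 0xF2 = 11110010 → 4-byte char #5 = F2 9E 94 9D.
Offset 18: leading byte 0xEA = 11101010 → 3-byte char #6 = EA AD AC.
Offset 21: leading byte 0xE1 = 11100001 → 3-byte char #7 = E1 84 85.
Leading byte 0xE1 = 11100001 matches 1110xxxx → 3-byte sequence.
Byte 1: 0xE1 = 11100001, payload 0001 (4 bits).
Byte 2: 0x84 = 10000100 (10xxxxxx ✓), payload 000100.
Byte 3: 0x85 = 10000101 (10xxxxxx ✓), payload 000101.
Concatenate: 0001000100000101 = 0x1105 (16 bits → U+1105).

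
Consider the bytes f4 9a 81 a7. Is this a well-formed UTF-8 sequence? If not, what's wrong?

Leading byte 0xF4 = 11110100 → 4-byte form.
Payload = 0x11A067, which exceeds U+10FFFF, the maximum Unicode code point. (Leading bytes F5–FF, or F4 followed by ≥ 0x90, are invalid.)

invalid (encodes a value above U+10FFFF)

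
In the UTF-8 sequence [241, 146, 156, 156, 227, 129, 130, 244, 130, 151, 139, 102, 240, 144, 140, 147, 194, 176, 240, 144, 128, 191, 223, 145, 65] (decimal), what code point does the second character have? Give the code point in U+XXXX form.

U+3042

Offset 0: leading byte 0xF1 = 11110001 → 4-byte char #1 = F1 92 9C 9C.
Offset 4: leading byte 0xE3 = 11100011 → 3-byte char #2 = E3 81 82.
Leading byte 0xE3 = 11100011 matches 1110xxxx → 3-byte sequence.
Byte 1: 0xE3 = 11100011, payload 0011 (4 bits).
Byte 2: 0x81 = 10000001 (10xxxxxx ✓), payload 000001.
Byte 3: 0x82 = 10000010 (10xxxxxx ✓), payload 000010.
Concatenate: 0011000001000010 = 0x3042 (16 bits → U+3042).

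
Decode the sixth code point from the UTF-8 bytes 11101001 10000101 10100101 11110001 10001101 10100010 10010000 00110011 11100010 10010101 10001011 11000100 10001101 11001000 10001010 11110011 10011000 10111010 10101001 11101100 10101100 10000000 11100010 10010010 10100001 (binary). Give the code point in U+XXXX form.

U+020A

Offset 0: leading byte 0xE9 = 11101001 → 3-byte char #1 = E9 85 A5.
Offset 3: leading byte 0xF1 = 11110001 → 4-byte char #2 = F1 8D A2 90.
Offset 7: leading byte 0x33 = 00110011 → 1-byte char #3 = 33.
Offset 8: leading byte 0xE2 = 11100010 → 3-byte char #4 = E2 95 8B.
Offset 11: leading byte 0xC4 = 11000100 → 2-byte char #5 = C4 8D.
Offset 13: leading byte 0xC8 = 11001000 → 2-byte char #6 = C8 8A.
Leading byte 0xC8 = 11001000 matches 110xxxxx → 2-byte sequence.
Byte 1: 0xC8 = 11001000, payload 01000 (5 bits).
Byte 2: 0x8A = 10001010 (10xxxxxx ✓), payload 001010.
Concatenate: 01000001010 = 0x20A (11 bits → U+020A).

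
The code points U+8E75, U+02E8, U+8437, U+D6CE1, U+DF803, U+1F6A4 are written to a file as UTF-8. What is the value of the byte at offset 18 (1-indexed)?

0x9F

1-indexed offset 18 is 0-indexed offset 17.
U+8E75 → 3-byte form E8 B9 B5 at offsets 0–2.
U+02E8 → 2-byte form CB A8 at offsets 3–4.
U+8437 → 3-byte form E8 90 B7 at offsets 5–7.
U+D6CE1 → 4-byte form F3 96 B3 A1 at offsets 8–11.
U+DF803 → 4-byte form F3 9F A0 83 at offsets 12–15.
U+1F6A4 → 4-byte form F0 9F 9A A4 at offsets 16–19.
Offset 17 falls in char 6's range; it's byte 2 of F0 9F 9A A4 = 0x9F.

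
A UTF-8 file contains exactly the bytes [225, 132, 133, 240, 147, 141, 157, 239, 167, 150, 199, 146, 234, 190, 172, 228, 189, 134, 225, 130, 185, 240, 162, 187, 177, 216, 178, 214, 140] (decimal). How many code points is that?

Byte at offset 0: 0xE1 = 11100001 → 3-byte char (#1). Advance 3.
Byte at offset 3: 0xF0 = 11110000 → 4-byte char (#2). Advance 4.
Byte at offset 7: 0xEF = 11101111 → 3-byte char (#3). Advance 3.
Byte at offset 10: 0xC7 = 11000111 → 2-byte char (#4). Advance 2.
Byte at offset 12: 0xEA = 11101010 → 3-byte char (#5). Advance 3.
Byte at offset 15: 0xE4 = 11100100 → 3-byte char (#6). Advance 3.
Byte at offset 18: 0xE1 = 11100001 → 3-byte char (#7). Advance 3.
Byte at offset 21: 0xF0 = 11110000 → 4-byte char (#8). Advance 4.
Byte at offset 25: 0xD8 = 11011000 → 2-byte char (#9). Advance 2.
Byte at offset 27: 0xD6 = 11010110 → 2-byte char (#10). Advance 2.
Reached end at offset 29 after 10 code points.

10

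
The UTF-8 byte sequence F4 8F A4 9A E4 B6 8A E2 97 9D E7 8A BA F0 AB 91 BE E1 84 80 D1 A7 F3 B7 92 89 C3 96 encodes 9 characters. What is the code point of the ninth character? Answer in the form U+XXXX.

Offset 0: leading byte 0xF4 = 11110100 → 4-byte char #1 = F4 8F A4 9A.
Offset 4: leading byte 0xE4 = 11100100 → 3-byte char #2 = E4 B6 8A.
Offset 7: leading byte 0xE2 = 11100010 → 3-byte char #3 = E2 97 9D.
Offset 10: leading byte 0xE7 = 11100111 → 3-byte char #4 = E7 8A BA.
Offset 13: leading byte 0xF0 = 11110000 → 4-byte char #5 = F0 AB 91 BE.
Offset 17: leading byte 0xE1 = 11100001 → 3-byte char #6 = E1 84 80.
Offset 20: leading byte 0xD1 = 11010001 → 2-byte char #7 = D1 A7.
Offset 22: leading byte 0xF3 = 11110011 → 4-byte char #8 = F3 B7 92 89.
Offset 26: leading byte 0xC3 = 11000011 → 2-byte char #9 = C3 96.
Leading byte 0xC3 = 11000011 matches 110xxxxx → 2-byte sequence.
Byte 1: 0xC3 = 11000011, payload 00011 (5 bits).
Byte 2: 0x96 = 10010110 (10xxxxxx ✓), payload 010110.
Concatenate: 00011010110 = 0xD6 (11 bits → U+00D6).

U+00D6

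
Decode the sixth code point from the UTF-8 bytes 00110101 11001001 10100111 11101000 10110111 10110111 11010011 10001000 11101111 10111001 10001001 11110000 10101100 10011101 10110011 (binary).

U+2C773

Offset 0: leading byte 0x35 = 00110101 → 1-byte char #1 = 35.
Offset 1: leading byte 0xC9 = 11001001 → 2-byte char #2 = C9 A7.
Offset 3: leading byte 0xE8 = 11101000 → 3-byte char #3 = E8 B7 B7.
Offset 6: leading byte 0xD3 = 11010011 → 2-byte char #4 = D3 88.
Offset 8: leading byte 0xEF = 11101111 → 3-byte char #5 = EF B9 89.
Offset 11: leading byte 0xF0 = 11110000 → 4-byte char #6 = F0 AC 9D B3.
Leading byte 0xF0 = 11110000 matches 11110xxx → 4-byte sequence.
Byte 1: 0xF0 = 11110000, payload 000 (3 bits).
Byte 2: 0xAC = 10101100 (10xxxxxx ✓), payload 101100.
Byte 3: 0x9D = 10011101 (10xxxxxx ✓), payload 011101.
Byte 4: 0xB3 = 10110011 (10xxxxxx ✓), payload 110011.
Concatenate: 000101100011101110011 = 0x2C773 (21 bits → U+2C773).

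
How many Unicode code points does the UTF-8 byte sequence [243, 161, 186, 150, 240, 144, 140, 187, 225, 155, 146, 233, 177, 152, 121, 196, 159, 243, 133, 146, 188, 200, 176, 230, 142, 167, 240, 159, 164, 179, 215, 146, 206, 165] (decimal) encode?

12

Byte at offset 0: 0xF3 = 11110011 → 4-byte char (#1). Advance 4.
Byte at offset 4: 0xF0 = 11110000 → 4-byte char (#2). Advance 4.
Byte at offset 8: 0xE1 = 11100001 → 3-byte char (#3). Advance 3.
Byte at offset 11: 0xE9 = 11101001 → 3-byte char (#4). Advance 3.
Byte at offset 14: 0x79 = 01111001 → 1-byte char (#5). Advance 1.
Byte at offset 15: 0xC4 = 11000100 → 2-byte char (#6). Advance 2.
Byte at offset 17: 0xF3 = 11110011 → 4-byte char (#7). Advance 4.
Byte at offset 21: 0xC8 = 11001000 → 2-byte char (#8). Advance 2.
Byte at offset 23: 0xE6 = 11100110 → 3-byte char (#9). Advance 3.
Byte at offset 26: 0xF0 = 11110000 → 4-byte char (#10). Advance 4.
Byte at offset 30: 0xD7 = 11010111 → 2-byte char (#11). Advance 2.
Byte at offset 32: 0xCE = 11001110 → 2-byte char (#12). Advance 2.
Reached end at offset 34 after 12 code points.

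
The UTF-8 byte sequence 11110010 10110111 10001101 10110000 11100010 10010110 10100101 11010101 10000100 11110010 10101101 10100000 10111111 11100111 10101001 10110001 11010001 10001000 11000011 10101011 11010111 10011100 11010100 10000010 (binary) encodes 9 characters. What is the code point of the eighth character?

Offset 0: leading byte 0xF2 = 11110010 → 4-byte char #1 = F2 B7 8D B0.
Offset 4: leading byte 0xE2 = 11100010 → 3-byte char #2 = E2 96 A5.
Offset 7: leading byte 0xD5 = 11010101 → 2-byte char #3 = D5 84.
Offset 9: leading byte 0xF2 = 11110010 → 4-byte char #4 = F2 AD A0 BF.
Offset 13: leading byte 0xE7 = 11100111 → 3-byte char #5 = E7 A9 B1.
Offset 16: leading byte 0xD1 = 11010001 → 2-byte char #6 = D1 88.
Offset 18: leading byte 0xC3 = 11000011 → 2-byte char #7 = C3 AB.
Offset 20: leading byte 0xD7 = 11010111 → 2-byte char #8 = D7 9C.
Leading byte 0xD7 = 11010111 matches 110xxxxx → 2-byte sequence.
Byte 1: 0xD7 = 11010111, payload 10111 (5 bits).
Byte 2: 0x9C = 10011100 (10xxxxxx ✓), payload 011100.
Concatenate: 10111011100 = 0x5DC (11 bits → U+05DC).

U+05DC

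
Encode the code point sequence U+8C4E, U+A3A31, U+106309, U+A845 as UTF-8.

E8 B1 8E F2 A3 A8 B1 F4 86 8C 89 EA A1 85

U+8C4E: 3-byte form → E8 B1 8E.
U+A3A31: 4-byte form → F2 A3 A8 B1.
U+106309: 4-byte form → F4 86 8C 89.
U+A845: 3-byte form → EA A1 85.
Concatenated (14 bytes): E8 B1 8E F2 A3 A8 B1 F4 86 8C 89 EA A1 85.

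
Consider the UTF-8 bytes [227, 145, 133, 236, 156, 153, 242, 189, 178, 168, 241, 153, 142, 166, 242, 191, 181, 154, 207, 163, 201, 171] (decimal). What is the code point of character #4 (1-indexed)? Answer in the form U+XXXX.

U+593A6

Offset 0: leading byte 0xE3 = 11100011 → 3-byte char #1 = E3 91 85.
Offset 3: leading byte 0xEC = 11101100 → 3-byte char #2 = EC 9C 99.
Offset 6: leading byte 0xF2 = 11110010 → 4-byte char #3 = F2 BD B2 A8.
Offset 10: leading byte 0xF1 = 11110001 → 4-byte char #4 = F1 99 8E A6.
Leading byte 0xF1 = 11110001 matches 11110xxx → 4-byte sequence.
Byte 1: 0xF1 = 11110001, payload 001 (3 bits).
Byte 2: 0x99 = 10011001 (10xxxxxx ✓), payload 011001.
Byte 3: 0x8E = 10001110 (10xxxxxx ✓), payload 001110.
Byte 4: 0xA6 = 10100110 (10xxxxxx ✓), payload 100110.
Concatenate: 001011001001110100110 = 0x593A6 (21 bits → U+593A6).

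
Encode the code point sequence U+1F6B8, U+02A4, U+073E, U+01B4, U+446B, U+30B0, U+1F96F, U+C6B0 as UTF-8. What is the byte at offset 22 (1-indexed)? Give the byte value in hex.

0x9A

1-indexed offset 22 is 0-indexed offset 21.
U+1F6B8 → 4-byte form F0 9F 9A B8 at offsets 0–3.
U+02A4 → 2-byte form CA A4 at offsets 4–5.
U+073E → 2-byte form DC BE at offsets 6–7.
U+01B4 → 2-byte form C6 B4 at offsets 8–9.
U+446B → 3-byte form E4 91 AB at offsets 10–12.
U+30B0 → 3-byte form E3 82 B0 at offsets 13–15.
U+1F96F → 4-byte form F0 9F A5 AF at offsets 16–19.
U+C6B0 → 3-byte form EC 9A B0 at offsets 20–22.
Offset 21 falls in char 8's range; it's byte 2 of EC 9A B0 = 0x9A.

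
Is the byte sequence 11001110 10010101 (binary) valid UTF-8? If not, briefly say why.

Leading byte 0xCE = 11001110 → 2-byte form.
Continuation bytes 0x95=10010101 all match 10xxxxxx.
Decoded value 0x395 is ≥ 0x80 (shortest form) and not a surrogate.

valid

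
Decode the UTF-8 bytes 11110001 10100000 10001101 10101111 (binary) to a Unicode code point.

Leading byte 0xF1 = 11110001 matches 11110xxx → 4-byte sequence.
Byte 1: 0xF1 = 11110001, payload 001 (3 bits).
Byte 2: 0xA0 = 10100000 (10xxxxxx ✓), payload 100000.
Byte 3: 0x8D = 10001101 (10xxxxxx ✓), payload 001101.
Byte 4: 0xAF = 10101111 (10xxxxxx ✓), payload 101111.
Concatenate: 001100000001101101111 = 0x6036F (21 bits → U+6036F).

U+6036F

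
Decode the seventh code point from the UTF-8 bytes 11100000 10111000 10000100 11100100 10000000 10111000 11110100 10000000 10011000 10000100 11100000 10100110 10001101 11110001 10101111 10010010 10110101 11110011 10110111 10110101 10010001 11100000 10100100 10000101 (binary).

U+0905

Offset 0: leading byte 0xE0 = 11100000 → 3-byte char #1 = E0 B8 84.
Offset 3: leading byte 0xE4 = 11100100 → 3-byte char #2 = E4 80 B8.
Offset 6: leading byte 0xF4 = 11110100 → 4-byte char #3 = F4 80 98 84.
Offset 10: leading byte 0xE0 = 11100000 → 3-byte char #4 = E0 A6 8D.
Offset 13: leading byte 0xF1 = 11110001 → 4-byte char #5 = F1 AF 92 B5.
Offset 17: leading byte 0xF3 = 11110011 → 4-byte char #6 = F3 B7 B5 91.
Offset 21: leading byte 0xE0 = 11100000 → 3-byte char #7 = E0 A4 85.
Leading byte 0xE0 = 11100000 matches 1110xxxx → 3-byte sequence.
Byte 1: 0xE0 = 11100000, payload 0000 (4 bits).
Byte 2: 0xA4 = 10100100 (10xxxxxx ✓), payload 100100.
Byte 3: 0x85 = 10000101 (10xxxxxx ✓), payload 000101.
Concatenate: 0000100100000101 = 0x905 (16 bits → U+0905).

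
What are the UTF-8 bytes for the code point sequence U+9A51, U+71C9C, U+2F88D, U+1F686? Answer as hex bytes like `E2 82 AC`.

U+9A51: 3-byte form → E9 A9 91.
U+71C9C: 4-byte form → F1 B1 B2 9C.
U+2F88D: 4-byte form → F0 AF A2 8D.
U+1F686: 4-byte form → F0 9F 9A 86.
Concatenated (15 bytes): E9 A9 91 F1 B1 B2 9C F0 AF A2 8D F0 9F 9A 86.

E9 A9 91 F1 B1 B2 9C F0 AF A2 8D F0 9F 9A 86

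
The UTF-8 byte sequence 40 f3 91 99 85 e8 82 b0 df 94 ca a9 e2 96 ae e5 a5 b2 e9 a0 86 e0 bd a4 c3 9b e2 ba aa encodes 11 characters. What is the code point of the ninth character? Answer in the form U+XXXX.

Offset 0: leading byte 0x40 = 01000000 → 1-byte char #1 = 40.
Offset 1: leading byte 0xF3 = 11110011 → 4-byte char #2 = F3 91 99 85.
Offset 5: leading byte 0xE8 = 11101000 → 3-byte char #3 = E8 82 B0.
Offset 8: leading byte 0xDF = 11011111 → 2-byte char #4 = DF 94.
Offset 10: leading byte 0xCA = 11001010 → 2-byte char #5 = CA A9.
Offset 12: leading byte 0xE2 = 11100010 → 3-byte char #6 = E2 96 AE.
Offset 15: leading byte 0xE5 = 11100101 → 3-byte char #7 = E5 A5 B2.
Offset 18: leading byte 0xE9 = 11101001 → 3-byte char #8 = E9 A0 86.
Offset 21: leading byte 0xE0 = 11100000 → 3-byte char #9 = E0 BD A4.
Leading byte 0xE0 = 11100000 matches 1110xxxx → 3-byte sequence.
Byte 1: 0xE0 = 11100000, payload 0000 (4 bits).
Byte 2: 0xBD = 10111101 (10xxxxxx ✓), payload 111101.
Byte 3: 0xA4 = 10100100 (10xxxxxx ✓), payload 100100.
Concatenate: 0000111101100100 = 0xF64 (16 bits → U+0F64).

U+0F64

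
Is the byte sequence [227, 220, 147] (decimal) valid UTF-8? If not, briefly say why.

invalid (non-continuation byte where continuation expected)

Leading byte 0xE3 = 11100011 → 3-byte form.
Byte 2 is 0xDC = 11011100, which is not 10xxxxxx — expected a continuation byte.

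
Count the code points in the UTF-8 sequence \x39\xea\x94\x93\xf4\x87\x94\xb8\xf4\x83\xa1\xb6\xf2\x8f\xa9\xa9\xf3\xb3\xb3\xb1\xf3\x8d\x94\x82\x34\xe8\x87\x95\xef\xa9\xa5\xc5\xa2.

11

Byte at offset 0: 0x39 = 00111001 → 1-byte char (#1). Advance 1.
Byte at offset 1: 0xEA = 11101010 → 3-byte char (#2). Advance 3.
Byte at offset 4: 0xF4 = 11110100 → 4-byte char (#3). Advance 4.
Byte at offset 8: 0xF4 = 11110100 → 4-byte char (#4). Advance 4.
Byte at offset 12: 0xF2 = 11110010 → 4-byte char (#5). Advance 4.
Byte at offset 16: 0xF3 = 11110011 → 4-byte char (#6). Advance 4.
Byte at offset 20: 0xF3 = 11110011 → 4-byte char (#7). Advance 4.
Byte at offset 24: 0x34 = 00110100 → 1-byte char (#8). Advance 1.
Byte at offset 25: 0xE8 = 11101000 → 3-byte char (#9). Advance 3.
Byte at offset 28: 0xEF = 11101111 → 3-byte char (#10). Advance 3.
Byte at offset 31: 0xC5 = 11000101 → 2-byte char (#11). Advance 2.
Reached end at offset 33 after 11 code points.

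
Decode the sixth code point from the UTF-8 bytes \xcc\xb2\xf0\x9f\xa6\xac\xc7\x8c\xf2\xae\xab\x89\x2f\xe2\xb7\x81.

Offset 0: leading byte 0xCC = 11001100 → 2-byte char #1 = CC B2.
Offset 2: leading byte 0xF0 = 11110000 → 4-byte char #2 = F0 9F A6 AC.
Offset 6: leading byte 0xC7 = 11000111 → 2-byte char #3 = C7 8C.
Offset 8: leading byte 0xF2 = 11110010 → 4-byte char #4 = F2 AE AB 89.
Offset 12: leading byte 0x2F = 00101111 → 1-byte char #5 = 2F.
Offset 13: leading byte 0xE2 = 11100010 → 3-byte char #6 = E2 B7 81.
Leading byte 0xE2 = 11100010 matches 1110xxxx → 3-byte sequence.
Byte 1: 0xE2 = 11100010, payload 0010 (4 bits).
Byte 2: 0xB7 = 10110111 (10xxxxxx ✓), payload 110111.
Byte 3: 0x81 = 10000001 (10xxxxxx ✓), payload 000001.
Concatenate: 0010110111000001 = 0x2DC1 (16 bits → U+2DC1).

U+2DC1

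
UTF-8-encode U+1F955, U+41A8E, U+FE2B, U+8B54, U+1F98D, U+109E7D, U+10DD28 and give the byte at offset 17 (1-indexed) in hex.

0xA6

1-indexed offset 17 is 0-indexed offset 16.
U+1F955 → 4-byte form F0 9F A5 95 at offsets 0–3.
U+41A8E → 4-byte form F1 81 AA 8E at offsets 4–7.
U+FE2B → 3-byte form EF B8 AB at offsets 8–10.
U+8B54 → 3-byte form E8 AD 94 at offsets 11–13.
U+1F98D → 4-byte form F0 9F A6 8D at offsets 14–17.
Offset 16 falls in char 5's range; it's byte 3 of F0 9F A6 8D = 0xA6.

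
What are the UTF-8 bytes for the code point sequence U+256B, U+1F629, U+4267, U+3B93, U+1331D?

U+256B: 3-byte form → E2 95 AB.
U+1F629: 4-byte form → F0 9F 98 A9.
U+4267: 3-byte form → E4 89 A7.
U+3B93: 3-byte form → E3 AE 93.
U+1331D: 4-byte form → F0 93 8C 9D.
Concatenated (17 bytes): E2 95 AB F0 9F 98 A9 E4 89 A7 E3 AE 93 F0 93 8C 9D.

E2 95 AB F0 9F 98 A9 E4 89 A7 E3 AE 93 F0 93 8C 9D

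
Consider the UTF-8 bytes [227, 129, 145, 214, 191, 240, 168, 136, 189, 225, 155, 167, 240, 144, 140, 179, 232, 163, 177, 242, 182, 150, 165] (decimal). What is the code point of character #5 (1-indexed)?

U+10333

Offset 0: leading byte 0xE3 = 11100011 → 3-byte char #1 = E3 81 91.
Offset 3: leading byte 0xD6 = 11010110 → 2-byte char #2 = D6 BF.
Offset 5: leading byte 0xF0 = 11110000 → 4-byte char #3 = F0 A8 88 BD.
Offset 9: leading byte 0xE1 = 11100001 → 3-byte char #4 = E1 9B A7.
Offset 12: leading byte 0xF0 = 11110000 → 4-byte char #5 = F0 90 8C B3.
Leading byte 0xF0 = 11110000 matches 11110xxx → 4-byte sequence.
Byte 1: 0xF0 = 11110000, payload 000 (3 bits).
Byte 2: 0x90 = 10010000 (10xxxxxx ✓), payload 010000.
Byte 3: 0x8C = 10001100 (10xxxxxx ✓), payload 001100.
Byte 4: 0xB3 = 10110011 (10xxxxxx ✓), payload 110011.
Concatenate: 000010000001100110011 = 0x10333 (21 bits → U+10333).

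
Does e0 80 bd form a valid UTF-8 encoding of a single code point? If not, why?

Leading byte 0xE0 = 11100000 → 3-byte form.
Continuation bytes all match 10xxxxxx. Payload decodes to 0x3D.
But 0x3D < 0x800, the minimum for a 3-byte sequence — this is an overlong encoding.

invalid (overlong encoding)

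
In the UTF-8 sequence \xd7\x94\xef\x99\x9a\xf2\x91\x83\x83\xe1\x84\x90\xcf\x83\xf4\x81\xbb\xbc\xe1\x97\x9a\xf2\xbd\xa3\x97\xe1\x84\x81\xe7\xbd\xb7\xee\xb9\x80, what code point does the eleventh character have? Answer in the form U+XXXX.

Offset 0: leading byte 0xD7 = 11010111 → 2-byte char #1 = D7 94.
Offset 2: leading byte 0xEF = 11101111 → 3-byte char #2 = EF 99 9A.
Offset 5: leading byte 0xF2 = 11110010 → 4-byte char #3 = F2 91 83 83.
Offset 9: leading byte 0xE1 = 11100001 → 3-byte char #4 = E1 84 90.
Offset 12: leading byte 0xCF = 11001111 → 2-byte char #5 = CF 83.
Offset 14: leading byte 0xF4 = 11110100 → 4-byte char #6 = F4 81 BB BC.
Offset 18: leading byte 0xE1 = 11100001 → 3-byte char #7 = E1 97 9A.
Offset 21: leading byte 0xF2 = 11110010 → 4-byte char #8 = F2 BD A3 97.
Offset 25: leading byte 0xE1 = 11100001 → 3-byte char #9 = E1 84 81.
Offset 28: leading byte 0xE7 = 11100111 → 3-byte char #10 = E7 BD B7.
Offset 31: leading byte 0xEE = 11101110 → 3-byte char #11 = EE B9 80.
Leading byte 0xEE = 11101110 matches 1110xxxx → 3-byte sequence.
Byte 1: 0xEE = 11101110, payload 1110 (4 bits).
Byte 2: 0xB9 = 10111001 (10xxxxxx ✓), payload 111001.
Byte 3: 0x80 = 10000000 (10xxxxxx ✓), payload 000000.
Concatenate: 1110111001000000 = 0xEE40 (16 bits → U+EE40).

U+EE40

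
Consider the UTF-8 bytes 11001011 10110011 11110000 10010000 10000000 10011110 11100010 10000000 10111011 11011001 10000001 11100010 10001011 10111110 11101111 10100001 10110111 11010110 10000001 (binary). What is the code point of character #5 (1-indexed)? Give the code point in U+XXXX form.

U+22FE

Offset 0: leading byte 0xCB = 11001011 → 2-byte char #1 = CB B3.
Offset 2: leading byte 0xF0 = 11110000 → 4-byte char #2 = F0 90 80 9E.
Offset 6: leading byte 0xE2 = 11100010 → 3-byte char #3 = E2 80 BB.
Offset 9: leading byte 0xD9 = 11011001 → 2-byte char #4 = D9 81.
Offset 11: leading byte 0xE2 = 11100010 → 3-byte char #5 = E2 8B BE.
Leading byte 0xE2 = 11100010 matches 1110xxxx → 3-byte sequence.
Byte 1: 0xE2 = 11100010, payload 0010 (4 bits).
Byte 2: 0x8B = 10001011 (10xxxxxx ✓), payload 001011.
Byte 3: 0xBE = 10111110 (10xxxxxx ✓), payload 111110.
Concatenate: 0010001011111110 = 0x22FE (16 bits → U+22FE).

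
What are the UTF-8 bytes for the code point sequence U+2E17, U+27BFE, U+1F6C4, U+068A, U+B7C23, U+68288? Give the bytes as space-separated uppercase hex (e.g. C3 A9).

E2 B8 97 F0 A7 AF BE F0 9F 9B 84 DA 8A F2 B7 B0 A3 F1 A8 8A 88

U+2E17: 3-byte form → E2 B8 97.
U+27BFE: 4-byte form → F0 A7 AF BE.
U+1F6C4: 4-byte form → F0 9F 9B 84.
U+068A: 2-byte form → DA 8A.
U+B7C23: 4-byte form → F2 B7 B0 A3.
U+68288: 4-byte form → F1 A8 8A 88.
Concatenated (21 bytes): E2 B8 97 F0 A7 AF BE F0 9F 9B 84 DA 8A F2 B7 B0 A3 F1 A8 8A 88.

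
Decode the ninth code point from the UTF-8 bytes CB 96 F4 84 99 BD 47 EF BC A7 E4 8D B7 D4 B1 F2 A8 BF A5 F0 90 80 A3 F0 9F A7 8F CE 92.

U+1F9CF

Offset 0: leading byte 0xCB = 11001011 → 2-byte char #1 = CB 96.
Offset 2: leading byte 0xF4 = 11110100 → 4-byte char #2 = F4 84 99 BD.
Offset 6: leading byte 0x47 = 01000111 → 1-byte char #3 = 47.
Offset 7: leading byte 0xEF = 11101111 → 3-byte char #4 = EF BC A7.
Offset 10: leading byte 0xE4 = 11100100 → 3-byte char #5 = E4 8D B7.
Offset 13: leading byte 0xD4 = 11010100 → 2-byte char #6 = D4 B1.
Offset 15: leading byte 0xF2 = 11110010 → 4-byte char #7 = F2 A8 BF A5.
Offset 19: leading byte 0xF0 = 11110000 → 4-byte char #8 = F0 90 80 A3.
Offset 23: leading byte 0xF0 = 11110000 → 4-byte char #9 = F0 9F A7 8F.
Leading byte 0xF0 = 11110000 matches 11110xxx → 4-byte sequence.
Byte 1: 0xF0 = 11110000, payload 000 (3 bits).
Byte 2: 0x9F = 10011111 (10xxxxxx ✓), payload 011111.
Byte 3: 0xA7 = 10100111 (10xxxxxx ✓), payload 100111.
Byte 4: 0x8F = 10001111 (10xxxxxx ✓), payload 001111.
Concatenate: 000011111100111001111 = 0x1F9CF (21 bits → U+1F9CF).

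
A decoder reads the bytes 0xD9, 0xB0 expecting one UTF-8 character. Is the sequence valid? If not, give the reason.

valid

Leading byte 0xD9 = 11011001 → 2-byte form.
Continuation bytes 0xB0=10110000 all match 10xxxxxx.
Decoded value 0x670 is ≥ 0x80 (shortest form) and not a surrogate.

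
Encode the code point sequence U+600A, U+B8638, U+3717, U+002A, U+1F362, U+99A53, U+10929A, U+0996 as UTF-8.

E6 80 8A F2 B8 98 B8 E3 9C 97 2A F0 9F 8D A2 F2 99 A9 93 F4 89 8A 9A E0 A6 96

U+600A: 3-byte form → E6 80 8A.
U+B8638: 4-byte form → F2 B8 98 B8.
U+3717: 3-byte form → E3 9C 97.
U+002A: 1-byte form → 2A.
U+1F362: 4-byte form → F0 9F 8D A2.
U+99A53: 4-byte form → F2 99 A9 93.
U+10929A: 4-byte form → F4 89 8A 9A.
U+0996: 3-byte form → E0 A6 96.
Concatenated (26 bytes): E6 80 8A F2 B8 98 B8 E3 9C 97 2A F0 9F 8D A2 F2 99 A9 93 F4 89 8A 9A E0 A6 96.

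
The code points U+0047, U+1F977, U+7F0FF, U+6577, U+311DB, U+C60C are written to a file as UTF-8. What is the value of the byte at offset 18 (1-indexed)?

0x98

1-indexed offset 18 is 0-indexed offset 17.
U+0047 → 1-byte form 47 at offsets 0–0.
U+1F977 → 4-byte form F0 9F A5 B7 at offsets 1–4.
U+7F0FF → 4-byte form F1 BF 83 BF at offsets 5–8.
U+6577 → 3-byte form E6 95 B7 at offsets 9–11.
U+311DB → 4-byte form F0 B1 87 9B at offsets 12–15.
U+C60C → 3-byte form EC 98 8C at offsets 16–18.
Offset 17 falls in char 6's range; it's byte 2 of EC 98 8C = 0x98.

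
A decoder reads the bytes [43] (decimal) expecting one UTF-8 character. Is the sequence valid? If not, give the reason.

valid

Leading byte 0x2B = 00101011 → 1-byte form.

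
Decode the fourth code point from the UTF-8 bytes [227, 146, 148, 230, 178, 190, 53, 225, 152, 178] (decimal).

U+1632

Offset 0: leading byte 0xE3 = 11100011 → 3-byte char #1 = E3 92 94.
Offset 3: leading byte 0xE6 = 11100110 → 3-byte char #2 = E6 B2 BE.
Offset 6: leading byte 0x35 = 00110101 → 1-byte char #3 = 35.
Offset 7: leading byte 0xE1 = 11100001 → 3-byte char #4 = E1 98 B2.
Leading byte 0xE1 = 11100001 matches 1110xxxx → 3-byte sequence.
Byte 1: 0xE1 = 11100001, payload 0001 (4 bits).
Byte 2: 0x98 = 10011000 (10xxxxxx ✓), payload 011000.
Byte 3: 0xB2 = 10110010 (10xxxxxx ✓), payload 110010.
Concatenate: 0001011000110010 = 0x1632 (16 bits → U+1632).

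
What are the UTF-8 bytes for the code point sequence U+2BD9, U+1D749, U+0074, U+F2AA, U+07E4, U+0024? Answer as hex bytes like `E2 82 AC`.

E2 AF 99 F0 9D 9D 89 74 EF 8A AA DF A4 24

U+2BD9: 3-byte form → E2 AF 99.
U+1D749: 4-byte form → F0 9D 9D 89.
U+0074: 1-byte form → 74.
U+F2AA: 3-byte form → EF 8A AA.
U+07E4: 2-byte form → DF A4.
U+0024: 1-byte form → 24.
Concatenated (14 bytes): E2 AF 99 F0 9D 9D 89 74 EF 8A AA DF A4 24.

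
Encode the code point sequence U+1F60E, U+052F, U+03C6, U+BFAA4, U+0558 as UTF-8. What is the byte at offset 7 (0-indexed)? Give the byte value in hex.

U+1F60E → 4-byte form F0 9F 98 8E at offsets 0–3.
U+052F → 2-byte form D4 AF at offsets 4–5.
U+03C6 → 2-byte form CF 86 at offsets 6–7.
Offset 7 falls in char 3's range; it's byte 2 of CF 86 = 0x86.

0x86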